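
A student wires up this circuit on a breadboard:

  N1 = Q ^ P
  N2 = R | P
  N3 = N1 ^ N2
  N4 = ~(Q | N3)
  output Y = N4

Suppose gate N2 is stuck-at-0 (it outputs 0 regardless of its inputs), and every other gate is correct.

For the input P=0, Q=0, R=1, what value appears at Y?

1

Propagate with N2 forced: N1=0, N2=0 [stuck-at-0], N3=0, N4=1.
So Y = 1. (Without the fault it would be 0.)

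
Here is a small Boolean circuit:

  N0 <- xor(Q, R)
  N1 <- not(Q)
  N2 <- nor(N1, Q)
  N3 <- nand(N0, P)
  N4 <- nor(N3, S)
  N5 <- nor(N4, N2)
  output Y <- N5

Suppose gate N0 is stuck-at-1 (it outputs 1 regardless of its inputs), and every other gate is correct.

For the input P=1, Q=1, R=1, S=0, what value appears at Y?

0

Propagate with N0 forced: N0=1 [stuck-at-1], N1=0, N2=0, N3=0, N4=1, N5=0.
So Y = 0. (Without the fault it would be 1.)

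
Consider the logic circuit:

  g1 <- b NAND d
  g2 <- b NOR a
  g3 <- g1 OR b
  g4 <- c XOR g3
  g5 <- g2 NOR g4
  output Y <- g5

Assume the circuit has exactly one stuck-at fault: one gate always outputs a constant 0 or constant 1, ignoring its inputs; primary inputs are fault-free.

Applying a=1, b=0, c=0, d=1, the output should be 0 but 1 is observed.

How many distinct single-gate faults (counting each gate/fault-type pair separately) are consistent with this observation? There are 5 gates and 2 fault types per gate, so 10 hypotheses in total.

4

Fault-free: g1=1, g2=0, g3=1, g4=1, g5=0 → 0. Observed 1.
  g1 stuck-at-0: output 1 ✓
  g1 stuck-at-1: output 0 ✗
  g2 stuck-at-0: output 0 ✗
  g2 stuck-at-1: output 0 ✗
  g3 stuck-at-0: output 1 ✓
  g3 stuck-at-1: output 0 ✗
  g4 stuck-at-0: output 1 ✓
  g4 stuck-at-1: output 0 ✗
  g5 stuck-at-0: output 0 ✗
  g5 stuck-at-1: output 1 ✓
Consistent faults: {g1 stuck-at-0, g3 stuck-at-0, g4 stuck-at-0, g5 stuck-at-1} — 4 in all.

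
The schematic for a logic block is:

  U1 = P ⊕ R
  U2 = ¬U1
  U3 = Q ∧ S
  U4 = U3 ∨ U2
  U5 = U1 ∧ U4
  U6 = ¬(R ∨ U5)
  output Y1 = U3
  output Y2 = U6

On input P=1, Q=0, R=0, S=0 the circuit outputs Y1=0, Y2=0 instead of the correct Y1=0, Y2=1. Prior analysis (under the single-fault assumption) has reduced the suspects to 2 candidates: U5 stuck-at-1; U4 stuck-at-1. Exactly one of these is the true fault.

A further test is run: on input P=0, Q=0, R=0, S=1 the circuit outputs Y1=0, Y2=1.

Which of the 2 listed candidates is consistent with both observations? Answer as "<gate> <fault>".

Evaluate each candidate on input P=0, Q=0, R=0, S=1:
  U5 stuck-at-1: U1=0, U2=1, U3=0, U4=1, U5=1 [stuck-at-1], U6=0 → Y1=0, Y2=0 — eliminated
  U4 stuck-at-1: U1=0, U2=1, U3=0, U4=1 [stuck-at-1], U5=0, U6=1 → Y1=0, Y2=1 — matches
Only U4 stuck-at-1 reproduces the observed Y1=0, Y2=1.

U4 stuck-at-1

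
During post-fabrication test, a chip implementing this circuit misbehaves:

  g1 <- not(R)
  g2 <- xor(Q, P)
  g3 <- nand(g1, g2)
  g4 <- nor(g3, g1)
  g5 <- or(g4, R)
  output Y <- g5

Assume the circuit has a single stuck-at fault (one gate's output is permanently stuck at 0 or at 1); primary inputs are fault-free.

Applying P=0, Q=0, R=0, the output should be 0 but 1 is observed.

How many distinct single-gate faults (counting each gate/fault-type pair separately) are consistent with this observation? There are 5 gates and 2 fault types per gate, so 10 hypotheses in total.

2

Fault-free: g1=1, g2=0, g3=1, g4=0, g5=0 → 0. Observed 1.
  g1 stuck-at-0: output 0 ✗
  g1 stuck-at-1: output 0 ✗
  g2 stuck-at-0: output 0 ✗
  g2 stuck-at-1: output 0 ✗
  g3 stuck-at-0: output 0 ✗
  g3 stuck-at-1: output 0 ✗
  g4 stuck-at-0: output 0 ✗
  g4 stuck-at-1: output 1 ✓
  g5 stuck-at-0: output 0 ✗
  g5 stuck-at-1: output 1 ✓
Consistent faults: {g4 stuck-at-1, g5 stuck-at-1} — 2 in all.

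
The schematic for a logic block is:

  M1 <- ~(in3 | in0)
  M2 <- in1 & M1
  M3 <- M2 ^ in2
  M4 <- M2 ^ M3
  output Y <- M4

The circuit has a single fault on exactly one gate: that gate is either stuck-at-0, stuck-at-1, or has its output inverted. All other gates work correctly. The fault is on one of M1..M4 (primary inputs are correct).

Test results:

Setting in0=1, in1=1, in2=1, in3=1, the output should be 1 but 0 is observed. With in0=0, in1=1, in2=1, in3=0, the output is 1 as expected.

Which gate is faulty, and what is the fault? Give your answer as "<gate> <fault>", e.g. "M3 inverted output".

M3 stuck-at-0

Fault-free values for test 1 (in0=1, in1=1, in2=1, in3=1): M1=0, M2=0, M3=1, M4=1, giving Y=1. Observed 0.
Test 1: faults giving observed 0 are {M3 stuck-at-0, M3 inverted output, M4 stuck-at-0, M4 inverted output}.
Test 2 (in0=0, in1=1, in2=1, in3=0): fault-free M1=1, M2=1, M3=0, M4=1 → 1; observed 1. Eliminates M3 inverted output, M4 stuck-at-0, M4 inverted output.
Only M3 stuck-at-0 is consistent with every test.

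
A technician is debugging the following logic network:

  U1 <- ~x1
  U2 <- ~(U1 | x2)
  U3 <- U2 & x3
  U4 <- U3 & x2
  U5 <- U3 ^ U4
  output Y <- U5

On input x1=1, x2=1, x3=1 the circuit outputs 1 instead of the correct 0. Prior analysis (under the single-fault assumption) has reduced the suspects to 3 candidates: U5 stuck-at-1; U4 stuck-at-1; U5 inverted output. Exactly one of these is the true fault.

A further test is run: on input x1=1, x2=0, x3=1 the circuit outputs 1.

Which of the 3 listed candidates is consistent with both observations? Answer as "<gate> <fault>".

U5 stuck-at-1

Evaluate each candidate on input x1=1, x2=0, x3=1:
  U5 stuck-at-1: U1=0, U2=1, U3=1, U4=0, U5=1 [stuck-at-1] → 1 — matches
  U4 stuck-at-1: U1=0, U2=1, U3=1, U4=1 [stuck-at-1], U5=0 → 0 — eliminated
  U5 inverted output: U1=0, U2=1, U3=1, U4=0, U5=0 [inverted output] → 0 — eliminated
Only U5 stuck-at-1 reproduces the observed 1.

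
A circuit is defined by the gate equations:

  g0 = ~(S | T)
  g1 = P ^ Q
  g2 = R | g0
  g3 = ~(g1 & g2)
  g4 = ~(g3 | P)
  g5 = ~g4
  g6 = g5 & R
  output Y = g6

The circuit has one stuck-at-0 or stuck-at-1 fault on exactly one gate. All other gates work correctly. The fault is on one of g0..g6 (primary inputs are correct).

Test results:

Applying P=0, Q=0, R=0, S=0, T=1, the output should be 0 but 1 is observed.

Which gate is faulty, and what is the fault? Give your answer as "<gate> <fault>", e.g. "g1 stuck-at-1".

Fault-free values for test 1 (P=0, Q=0, R=0, S=0, T=1): g0=0, g1=0, g2=0, g3=1, g4=0, g5=1, g6=0, giving Y=0. Observed 1.
Test 1: faults giving observed 1 are {g6 stuck-at-1}.
Only g6 stuck-at-1 is consistent with every test.

g6 stuck-at-1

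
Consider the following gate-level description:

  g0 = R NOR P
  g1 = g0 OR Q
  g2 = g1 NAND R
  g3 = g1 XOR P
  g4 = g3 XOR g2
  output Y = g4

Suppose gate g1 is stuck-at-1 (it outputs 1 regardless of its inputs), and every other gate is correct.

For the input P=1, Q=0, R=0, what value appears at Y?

Propagate with g1 forced: g0=0, g1=1 [stuck-at-1], g2=1, g3=0, g4=1.
So Y = 1. (Without the fault it would be 0.)

1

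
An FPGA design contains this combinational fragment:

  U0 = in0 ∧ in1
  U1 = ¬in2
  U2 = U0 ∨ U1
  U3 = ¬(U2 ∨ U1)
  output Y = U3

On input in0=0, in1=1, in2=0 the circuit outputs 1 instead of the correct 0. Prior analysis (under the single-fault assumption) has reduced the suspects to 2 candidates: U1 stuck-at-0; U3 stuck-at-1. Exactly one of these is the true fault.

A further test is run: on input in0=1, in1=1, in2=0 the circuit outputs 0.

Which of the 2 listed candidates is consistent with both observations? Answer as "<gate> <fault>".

U1 stuck-at-0

Evaluate each candidate on input in0=1, in1=1, in2=0:
  U1 stuck-at-0: U0=1, U1=0 [stuck-at-0], U2=1, U3=0 → 0 — matches
  U3 stuck-at-1: U0=1, U1=1, U2=1, U3=1 [stuck-at-1] → 1 — eliminated
Only U1 stuck-at-0 reproduces the observed 0.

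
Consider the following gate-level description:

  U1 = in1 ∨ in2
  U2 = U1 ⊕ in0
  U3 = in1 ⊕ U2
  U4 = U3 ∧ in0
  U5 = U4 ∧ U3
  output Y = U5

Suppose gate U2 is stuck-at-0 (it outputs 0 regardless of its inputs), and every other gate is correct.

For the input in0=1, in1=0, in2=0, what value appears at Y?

0

Propagate with U2 forced: U1=0, U2=0 [stuck-at-0], U3=0, U4=0, U5=0.
So Y = 0. (Without the fault it would be 1.)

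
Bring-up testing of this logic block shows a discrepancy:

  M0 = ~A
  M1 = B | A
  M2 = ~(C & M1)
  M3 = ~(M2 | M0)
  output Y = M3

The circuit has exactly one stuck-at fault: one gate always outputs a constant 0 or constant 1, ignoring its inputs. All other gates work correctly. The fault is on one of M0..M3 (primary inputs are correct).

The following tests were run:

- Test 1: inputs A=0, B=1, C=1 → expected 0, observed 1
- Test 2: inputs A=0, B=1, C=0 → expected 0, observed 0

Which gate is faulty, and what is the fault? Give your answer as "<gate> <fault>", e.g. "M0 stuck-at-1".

M0 stuck-at-0

Fault-free values for test 1 (A=0, B=1, C=1): M0=1, M1=1, M2=0, M3=0, giving Y=0. Observed 1.
Test 1: faults giving observed 1 are {M0 stuck-at-0, M3 stuck-at-1}.
Test 2 (A=0, B=1, C=0): fault-free M0=1, M1=1, M2=1, M3=0 → 0; observed 0. Eliminates M3 stuck-at-1.
Only M0 stuck-at-0 is consistent with every test.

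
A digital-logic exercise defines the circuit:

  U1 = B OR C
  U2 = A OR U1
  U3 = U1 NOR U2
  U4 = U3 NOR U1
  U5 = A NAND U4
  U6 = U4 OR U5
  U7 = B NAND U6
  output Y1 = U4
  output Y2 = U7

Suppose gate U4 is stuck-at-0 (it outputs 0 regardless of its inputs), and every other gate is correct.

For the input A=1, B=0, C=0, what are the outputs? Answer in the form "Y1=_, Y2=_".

Propagate with U4 forced: U1=0, U2=1, U3=0, U4=0 [stuck-at-0], U5=1, U6=1, U7=1.
So the outputs are Y1=0, Y2=1. (Without the fault they would be Y1=1, Y2=1.)

Y1=0, Y2=1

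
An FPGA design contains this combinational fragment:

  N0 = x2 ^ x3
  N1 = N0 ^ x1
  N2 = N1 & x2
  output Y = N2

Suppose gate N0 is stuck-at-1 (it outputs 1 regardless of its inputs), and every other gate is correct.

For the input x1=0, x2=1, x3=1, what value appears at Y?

1

Propagate with N0 forced: N0=1 [stuck-at-1], N1=1, N2=1.
So Y = 1. (Without the fault it would be 0.)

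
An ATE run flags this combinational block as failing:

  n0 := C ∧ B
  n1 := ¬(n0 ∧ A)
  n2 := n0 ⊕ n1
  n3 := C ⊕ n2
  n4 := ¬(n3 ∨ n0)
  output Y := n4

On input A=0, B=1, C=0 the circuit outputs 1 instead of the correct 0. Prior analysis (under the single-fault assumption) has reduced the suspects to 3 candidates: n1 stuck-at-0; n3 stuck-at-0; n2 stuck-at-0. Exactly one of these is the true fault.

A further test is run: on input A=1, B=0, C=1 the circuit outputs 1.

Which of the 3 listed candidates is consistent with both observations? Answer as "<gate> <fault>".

n3 stuck-at-0

Evaluate each candidate on input A=1, B=0, C=1:
  n1 stuck-at-0: n0=0, n1=0 [stuck-at-0], n2=0, n3=1, n4=0 → 0 — eliminated
  n3 stuck-at-0: n0=0, n1=1, n2=1, n3=0 [stuck-at-0], n4=1 → 1 — matches
  n2 stuck-at-0: n0=0, n1=1, n2=0 [stuck-at-0], n3=1, n4=0 → 0 — eliminated
Only n3 stuck-at-0 reproduces the observed 1.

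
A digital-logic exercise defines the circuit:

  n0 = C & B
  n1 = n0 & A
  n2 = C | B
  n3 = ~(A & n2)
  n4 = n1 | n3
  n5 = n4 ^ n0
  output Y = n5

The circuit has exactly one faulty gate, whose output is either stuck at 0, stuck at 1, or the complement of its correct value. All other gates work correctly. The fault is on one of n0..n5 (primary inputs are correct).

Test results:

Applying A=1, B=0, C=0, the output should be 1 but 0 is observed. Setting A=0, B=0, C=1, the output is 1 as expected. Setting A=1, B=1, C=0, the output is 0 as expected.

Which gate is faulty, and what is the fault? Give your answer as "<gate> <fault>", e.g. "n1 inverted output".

Fault-free values for test 1 (A=1, B=0, C=0): n0=0, n1=0, n2=0, n3=1, n4=1, n5=1, giving Y=1. Observed 0.
Test 1: faults giving observed 0 are {n0 stuck-at-1, n0 inverted output, n2 stuck-at-1, n2 inverted output, n3 stuck-at-0, n3 inverted output, n4 stuck-at-0, n4 inverted output, n5 stuck-at-0, n5 inverted output}.
Test 2 (A=0, B=0, C=1): fault-free n0=0, n1=0, n2=1, n3=1, n4=1, n5=1 → 1; observed 1. Eliminates n0 stuck-at-1, n0 inverted output, n3 stuck-at-0, n3 inverted output, n4 stuck-at-0, n4 inverted output, n5 stuck-at-0, n5 inverted output.
Test 3 (A=1, B=1, C=0): fault-free n0=0, n1=0, n2=1, n3=0, n4=0, n5=0 → 0; observed 0. Eliminates n2 inverted output.
Only n2 stuck-at-1 is consistent with every test.

n2 stuck-at-1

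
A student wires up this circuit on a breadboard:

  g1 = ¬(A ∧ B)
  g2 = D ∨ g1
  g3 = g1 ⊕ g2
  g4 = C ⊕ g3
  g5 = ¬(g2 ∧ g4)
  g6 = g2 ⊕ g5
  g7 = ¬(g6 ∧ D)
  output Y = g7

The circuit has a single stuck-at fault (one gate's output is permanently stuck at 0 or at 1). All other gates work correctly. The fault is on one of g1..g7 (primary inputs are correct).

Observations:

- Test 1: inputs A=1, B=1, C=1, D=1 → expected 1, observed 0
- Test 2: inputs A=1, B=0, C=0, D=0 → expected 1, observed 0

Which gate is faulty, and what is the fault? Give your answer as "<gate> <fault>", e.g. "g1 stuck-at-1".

Fault-free values for test 1 (A=1, B=1, C=1, D=1): g1=0, g2=1, g3=1, g4=0, g5=1, g6=0, g7=1, giving Y=1. Observed 0.
Test 1: faults giving observed 0 are {g1 stuck-at-1, g2 stuck-at-0, g3 stuck-at-0, g4 stuck-at-1, g5 stuck-at-0, g6 stuck-at-1, g7 stuck-at-0}.
Test 2 (A=1, B=0, C=0, D=0): fault-free g1=1, g2=1, g3=0, g4=0, g5=1, g6=0, g7=1 → 1; observed 0. Eliminates g1 stuck-at-1, g2 stuck-at-0, g3 stuck-at-0, g4 stuck-at-1, g5 stuck-at-0, g6 stuck-at-1.
Only g7 stuck-at-0 is consistent with every test.

g7 stuck-at-0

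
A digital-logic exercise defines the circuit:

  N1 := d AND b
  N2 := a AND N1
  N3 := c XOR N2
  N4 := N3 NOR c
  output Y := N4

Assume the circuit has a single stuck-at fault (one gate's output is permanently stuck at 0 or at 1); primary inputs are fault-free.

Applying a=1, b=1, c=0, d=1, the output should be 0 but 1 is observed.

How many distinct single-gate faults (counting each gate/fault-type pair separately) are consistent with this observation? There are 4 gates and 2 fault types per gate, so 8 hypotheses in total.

Fault-free: N1=1, N2=1, N3=1, N4=0 → 0. Observed 1.
  N1 stuck-at-0: output 1 ✓
  N1 stuck-at-1: output 0 ✗
  N2 stuck-at-0: output 1 ✓
  N2 stuck-at-1: output 0 ✗
  N3 stuck-at-0: output 1 ✓
  N3 stuck-at-1: output 0 ✗
  N4 stuck-at-0: output 0 ✗
  N4 stuck-at-1: output 1 ✓
Consistent faults: {N1 stuck-at-0, N2 stuck-at-0, N3 stuck-at-0, N4 stuck-at-1} — 4 in all.

4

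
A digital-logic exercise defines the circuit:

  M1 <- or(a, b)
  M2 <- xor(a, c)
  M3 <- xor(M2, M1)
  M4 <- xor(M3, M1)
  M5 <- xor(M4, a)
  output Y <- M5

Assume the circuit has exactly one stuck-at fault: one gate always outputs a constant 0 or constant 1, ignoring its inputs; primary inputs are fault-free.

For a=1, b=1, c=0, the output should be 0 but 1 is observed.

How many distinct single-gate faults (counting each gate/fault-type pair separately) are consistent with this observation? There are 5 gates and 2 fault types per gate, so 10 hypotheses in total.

Fault-free: M1=1, M2=1, M3=0, M4=1, M5=0 → 0. Observed 1.
  M1 stuck-at-0: output 0 ✗
  M1 stuck-at-1: output 0 ✗
  M2 stuck-at-0: output 1 ✓
  M2 stuck-at-1: output 0 ✗
  M3 stuck-at-0: output 0 ✗
  M3 stuck-at-1: output 1 ✓
  M4 stuck-at-0: output 1 ✓
  M4 stuck-at-1: output 0 ✗
  M5 stuck-at-0: output 0 ✗
  M5 stuck-at-1: output 1 ✓
Consistent faults: {M2 stuck-at-0, M3 stuck-at-1, M4 stuck-at-0, M5 stuck-at-1} — 4 in all.

4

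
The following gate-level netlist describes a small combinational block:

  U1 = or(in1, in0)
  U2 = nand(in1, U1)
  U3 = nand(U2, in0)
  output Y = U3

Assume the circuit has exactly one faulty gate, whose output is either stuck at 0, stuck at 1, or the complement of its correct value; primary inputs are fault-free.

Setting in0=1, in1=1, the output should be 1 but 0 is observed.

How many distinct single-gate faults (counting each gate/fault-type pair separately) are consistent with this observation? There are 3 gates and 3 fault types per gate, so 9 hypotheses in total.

6

Fault-free: U1=1, U2=0, U3=1 → 1. Observed 0.
  U1 stuck-at-0: output 0 ✓
  U1 stuck-at-1: output 1 ✗
  U1 inverted output: output 0 ✓
  U2 stuck-at-0: output 1 ✗
  U2 stuck-at-1: output 0 ✓
  U2 inverted output: output 0 ✓
  U3 stuck-at-0: output 0 ✓
  U3 stuck-at-1: output 1 ✗
  U3 inverted output: output 0 ✓
Consistent faults: {U1 stuck-at-0, U1 inverted output, U2 stuck-at-1, U2 inverted output, U3 stuck-at-0, U3 inverted output} — 6 in all.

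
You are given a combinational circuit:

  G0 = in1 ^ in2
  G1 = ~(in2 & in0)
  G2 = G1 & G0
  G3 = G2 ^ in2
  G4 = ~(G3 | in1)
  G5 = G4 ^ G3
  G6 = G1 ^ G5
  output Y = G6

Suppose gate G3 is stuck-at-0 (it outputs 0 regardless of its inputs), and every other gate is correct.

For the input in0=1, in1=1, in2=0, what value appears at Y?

1

Propagate with G3 forced: G0=1, G1=1, G2=1, G3=0 [stuck-at-0], G4=0, G5=0, G6=1.
So Y = 1. (Without the fault it would be 0.)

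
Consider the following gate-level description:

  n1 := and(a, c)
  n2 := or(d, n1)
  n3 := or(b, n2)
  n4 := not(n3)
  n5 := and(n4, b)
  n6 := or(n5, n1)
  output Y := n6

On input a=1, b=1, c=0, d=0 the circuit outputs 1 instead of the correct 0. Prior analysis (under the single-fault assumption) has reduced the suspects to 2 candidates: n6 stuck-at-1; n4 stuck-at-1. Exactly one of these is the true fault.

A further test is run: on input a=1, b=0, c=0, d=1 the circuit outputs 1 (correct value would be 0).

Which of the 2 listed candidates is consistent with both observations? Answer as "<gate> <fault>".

Evaluate each candidate on input a=1, b=0, c=0, d=1:
  n6 stuck-at-1: n1=0, n2=1, n3=1, n4=0, n5=0, n6=1 [stuck-at-1] → 1 — matches
  n4 stuck-at-1: n1=0, n2=1, n3=1, n4=1 [stuck-at-1], n5=0, n6=0 → 0 — eliminated
Only n6 stuck-at-1 reproduces the observed 1.

n6 stuck-at-1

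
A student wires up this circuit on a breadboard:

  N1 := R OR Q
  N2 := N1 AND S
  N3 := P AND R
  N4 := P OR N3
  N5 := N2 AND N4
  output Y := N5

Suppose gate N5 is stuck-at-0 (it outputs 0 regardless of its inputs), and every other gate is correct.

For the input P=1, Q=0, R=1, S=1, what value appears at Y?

Propagate with N5 forced: N1=1, N2=1, N3=1, N4=1, N5=0 [stuck-at-0].
So Y = 0. (Without the fault it would be 1.)

0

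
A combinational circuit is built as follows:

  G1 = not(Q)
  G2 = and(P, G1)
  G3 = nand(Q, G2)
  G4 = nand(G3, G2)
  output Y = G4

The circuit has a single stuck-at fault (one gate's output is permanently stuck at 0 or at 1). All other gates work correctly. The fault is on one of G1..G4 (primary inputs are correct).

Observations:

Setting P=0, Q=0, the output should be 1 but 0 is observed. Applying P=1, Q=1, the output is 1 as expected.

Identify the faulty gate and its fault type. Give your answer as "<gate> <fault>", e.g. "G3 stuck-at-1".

Fault-free values for test 1 (P=0, Q=0): G1=1, G2=0, G3=1, G4=1, giving Y=1. Observed 0.
Test 1: faults giving observed 0 are {G2 stuck-at-1, G4 stuck-at-0}.
Test 2 (P=1, Q=1): fault-free G1=0, G2=0, G3=1, G4=1 → 1; observed 1. Eliminates G4 stuck-at-0.
Only G2 stuck-at-1 is consistent with every test.

G2 stuck-at-1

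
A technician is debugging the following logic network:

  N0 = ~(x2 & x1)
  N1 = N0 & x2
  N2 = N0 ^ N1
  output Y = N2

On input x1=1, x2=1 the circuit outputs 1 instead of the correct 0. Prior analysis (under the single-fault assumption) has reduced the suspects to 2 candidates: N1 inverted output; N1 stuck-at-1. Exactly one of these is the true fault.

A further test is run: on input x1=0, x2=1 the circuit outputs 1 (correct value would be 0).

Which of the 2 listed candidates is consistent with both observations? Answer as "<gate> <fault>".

N1 inverted output

Evaluate each candidate on input x1=0, x2=1:
  N1 inverted output: N0=1, N1=0 [inverted output], N2=1 → 1 — matches
  N1 stuck-at-1: N0=1, N1=1 [stuck-at-1], N2=0 → 0 — eliminated
Only N1 inverted output reproduces the observed 1.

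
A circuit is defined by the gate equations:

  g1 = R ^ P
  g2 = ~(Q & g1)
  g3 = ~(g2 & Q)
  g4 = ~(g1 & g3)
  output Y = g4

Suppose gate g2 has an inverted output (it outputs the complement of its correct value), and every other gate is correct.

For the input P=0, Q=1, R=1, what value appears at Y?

Propagate with g2 forced: g1=1, g2=1 [inverted output], g3=0, g4=1.
So Y = 1. (Without the fault it would be 0.)

1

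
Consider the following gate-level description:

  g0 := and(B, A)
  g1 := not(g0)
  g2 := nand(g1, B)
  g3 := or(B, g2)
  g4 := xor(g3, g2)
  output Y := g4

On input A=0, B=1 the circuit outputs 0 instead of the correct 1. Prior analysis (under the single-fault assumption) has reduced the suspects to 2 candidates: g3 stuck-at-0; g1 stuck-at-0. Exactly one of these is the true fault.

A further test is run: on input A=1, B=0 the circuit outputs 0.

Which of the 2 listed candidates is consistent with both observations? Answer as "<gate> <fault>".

g1 stuck-at-0

Evaluate each candidate on input A=1, B=0:
  g3 stuck-at-0: g0=0, g1=1, g2=1, g3=0 [stuck-at-0], g4=1 → 1 — eliminated
  g1 stuck-at-0: g0=0, g1=0 [stuck-at-0], g2=1, g3=1, g4=0 → 0 — matches
Only g1 stuck-at-0 reproduces the observed 0.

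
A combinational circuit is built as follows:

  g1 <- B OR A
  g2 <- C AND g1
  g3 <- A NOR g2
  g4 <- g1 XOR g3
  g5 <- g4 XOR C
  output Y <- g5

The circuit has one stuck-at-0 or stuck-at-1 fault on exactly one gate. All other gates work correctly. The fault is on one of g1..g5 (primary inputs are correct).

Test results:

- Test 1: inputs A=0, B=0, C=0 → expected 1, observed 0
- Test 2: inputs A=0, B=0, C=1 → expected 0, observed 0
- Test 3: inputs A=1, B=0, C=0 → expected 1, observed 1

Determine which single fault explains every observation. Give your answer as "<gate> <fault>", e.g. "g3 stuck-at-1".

g1 stuck-at-1

Fault-free values for test 1 (A=0, B=0, C=0): g1=0, g2=0, g3=1, g4=1, g5=1, giving Y=1. Observed 0.
Test 1: faults giving observed 0 are {g1 stuck-at-1, g2 stuck-at-1, g3 stuck-at-0, g4 stuck-at-0, g5 stuck-at-0}.
Test 2 (A=0, B=0, C=1): fault-free g1=0, g2=0, g3=1, g4=1, g5=0 → 0; observed 0. Eliminates g2 stuck-at-1, g3 stuck-at-0, g4 stuck-at-0.
Test 3 (A=1, B=0, C=0): fault-free g1=1, g2=0, g3=0, g4=1, g5=1 → 1; observed 1. Eliminates g5 stuck-at-0.
Only g1 stuck-at-1 is consistent with every test.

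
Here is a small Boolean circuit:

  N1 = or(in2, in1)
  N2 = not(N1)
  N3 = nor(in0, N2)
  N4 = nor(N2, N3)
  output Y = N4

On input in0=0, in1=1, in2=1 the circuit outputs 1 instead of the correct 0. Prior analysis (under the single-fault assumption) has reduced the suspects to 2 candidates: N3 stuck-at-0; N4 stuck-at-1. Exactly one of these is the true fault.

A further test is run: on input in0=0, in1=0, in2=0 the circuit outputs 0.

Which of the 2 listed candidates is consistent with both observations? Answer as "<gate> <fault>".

Evaluate each candidate on input in0=0, in1=0, in2=0:
  N3 stuck-at-0: N1=0, N2=1, N3=0 [stuck-at-0], N4=0 → 0 — matches
  N4 stuck-at-1: N1=0, N2=1, N3=0, N4=1 [stuck-at-1] → 1 — eliminated
Only N3 stuck-at-0 reproduces the observed 0.

N3 stuck-at-0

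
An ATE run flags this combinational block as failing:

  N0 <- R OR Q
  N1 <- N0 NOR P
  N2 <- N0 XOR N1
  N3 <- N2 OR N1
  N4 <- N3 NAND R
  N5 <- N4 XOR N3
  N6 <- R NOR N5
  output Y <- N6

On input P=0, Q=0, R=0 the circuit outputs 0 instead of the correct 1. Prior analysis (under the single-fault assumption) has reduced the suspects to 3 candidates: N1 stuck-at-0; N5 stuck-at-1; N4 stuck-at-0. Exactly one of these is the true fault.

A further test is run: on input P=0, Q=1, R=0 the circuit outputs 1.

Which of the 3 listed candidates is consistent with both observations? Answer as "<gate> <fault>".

Evaluate each candidate on input P=0, Q=1, R=0:
  N1 stuck-at-0: N0=1, N1=0 [stuck-at-0], N2=1, N3=1, N4=1, N5=0, N6=1 → 1 — matches
  N5 stuck-at-1: N0=1, N1=0, N2=1, N3=1, N4=1, N5=1 [stuck-at-1], N6=0 → 0 — eliminated
  N4 stuck-at-0: N0=1, N1=0, N2=1, N3=1, N4=0 [stuck-at-0], N5=1, N6=0 → 0 — eliminated
Only N1 stuck-at-0 reproduces the observed 1.

N1 stuck-at-0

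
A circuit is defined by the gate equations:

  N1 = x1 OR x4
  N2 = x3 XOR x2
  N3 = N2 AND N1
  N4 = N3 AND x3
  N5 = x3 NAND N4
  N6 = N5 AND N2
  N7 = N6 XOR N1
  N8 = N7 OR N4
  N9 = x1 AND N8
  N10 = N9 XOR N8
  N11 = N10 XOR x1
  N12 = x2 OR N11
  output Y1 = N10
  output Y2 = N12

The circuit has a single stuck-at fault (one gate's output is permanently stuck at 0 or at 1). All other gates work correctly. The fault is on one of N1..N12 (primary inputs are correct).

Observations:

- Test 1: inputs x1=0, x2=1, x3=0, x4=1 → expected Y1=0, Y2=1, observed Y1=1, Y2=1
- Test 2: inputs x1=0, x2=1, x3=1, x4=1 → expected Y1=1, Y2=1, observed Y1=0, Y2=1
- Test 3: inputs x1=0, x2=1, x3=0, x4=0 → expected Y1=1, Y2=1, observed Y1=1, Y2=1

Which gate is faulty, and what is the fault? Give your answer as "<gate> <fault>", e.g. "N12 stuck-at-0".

N1 stuck-at-0

Fault-free values for test 1 (x1=0, x2=1, x3=0, x4=1): N1=1, N2=1, N3=1, N4=0, N5=1, N6=1, N7=0, N8=0, N9=0, N10=0, N11=0, N12=1, giving Y1=0, Y2=1. Observed Y1=1, Y2=1.
Test 1: faults giving observed Y1=1, Y2=1 are {N1 stuck-at-0, N2 stuck-at-0, N4 stuck-at-1, N5 stuck-at-0, N6 stuck-at-0, N7 stuck-at-1, N8 stuck-at-1, N9 stuck-at-1, N10 stuck-at-1}.
Test 2 (x1=0, x2=1, x3=1, x4=1): fault-free N1=1, N2=0, N3=0, N4=0, N5=1, N6=0, N7=1, N8=1, N9=0, N10=1, N11=1, N12=1 → Y1=1, Y2=1; observed Y1=0, Y2=1. Eliminates N2 stuck-at-0, N4 stuck-at-1, N5 stuck-at-0, N6 stuck-at-0, N7 stuck-at-1, N8 stuck-at-1, N10 stuck-at-1.
Test 3 (x1=0, x2=1, x3=0, x4=0): fault-free N1=0, N2=1, N3=0, N4=0, N5=1, N6=1, N7=1, N8=1, N9=0, N10=1, N11=1, N12=1 → Y1=1, Y2=1; observed Y1=1, Y2=1. Eliminates N9 stuck-at-1.
Only N1 stuck-at-0 is consistent with every test.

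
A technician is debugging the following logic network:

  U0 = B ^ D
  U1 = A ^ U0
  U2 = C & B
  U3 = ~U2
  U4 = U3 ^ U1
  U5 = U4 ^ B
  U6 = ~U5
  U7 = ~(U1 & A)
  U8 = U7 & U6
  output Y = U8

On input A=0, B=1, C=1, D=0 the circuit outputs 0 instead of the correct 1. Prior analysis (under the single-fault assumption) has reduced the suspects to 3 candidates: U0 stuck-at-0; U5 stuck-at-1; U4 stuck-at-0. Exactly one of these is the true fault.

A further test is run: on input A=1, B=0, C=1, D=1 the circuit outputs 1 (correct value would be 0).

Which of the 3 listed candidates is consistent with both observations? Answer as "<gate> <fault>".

Evaluate each candidate on input A=1, B=0, C=1, D=1:
  U0 stuck-at-0: U0=0 [stuck-at-0], U1=1, U2=0, U3=1, U4=0, U5=0, U6=1, U7=0, U8=0 → 0 — eliminated
  U5 stuck-at-1: U0=1, U1=0, U2=0, U3=1, U4=1, U5=1 [stuck-at-1], U6=0, U7=1, U8=0 → 0 — eliminated
  U4 stuck-at-0: U0=1, U1=0, U2=0, U3=1, U4=0 [stuck-at-0], U5=0, U6=1, U7=1, U8=1 → 1 — matches
Only U4 stuck-at-0 reproduces the observed 1.

U4 stuck-at-0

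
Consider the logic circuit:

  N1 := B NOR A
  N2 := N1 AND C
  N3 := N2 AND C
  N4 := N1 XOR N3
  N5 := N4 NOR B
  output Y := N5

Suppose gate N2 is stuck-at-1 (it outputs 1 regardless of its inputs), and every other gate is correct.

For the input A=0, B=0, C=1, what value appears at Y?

Propagate with N2 forced: N1=1, N2=1 [stuck-at-1], N3=1, N4=0, N5=1.
So Y = 1. (Same as the fault-free value — the fault is masked on this input.)

1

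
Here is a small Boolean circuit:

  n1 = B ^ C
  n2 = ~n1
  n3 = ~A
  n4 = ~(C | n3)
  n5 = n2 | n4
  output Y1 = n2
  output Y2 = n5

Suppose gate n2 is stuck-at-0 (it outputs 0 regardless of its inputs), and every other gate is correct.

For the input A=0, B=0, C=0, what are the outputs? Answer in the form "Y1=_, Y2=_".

Propagate with n2 forced: n1=0, n2=0 [stuck-at-0], n3=1, n4=0, n5=0.
So the outputs are Y1=0, Y2=0. (Without the fault they would be Y1=1, Y2=1.)

Y1=0, Y2=0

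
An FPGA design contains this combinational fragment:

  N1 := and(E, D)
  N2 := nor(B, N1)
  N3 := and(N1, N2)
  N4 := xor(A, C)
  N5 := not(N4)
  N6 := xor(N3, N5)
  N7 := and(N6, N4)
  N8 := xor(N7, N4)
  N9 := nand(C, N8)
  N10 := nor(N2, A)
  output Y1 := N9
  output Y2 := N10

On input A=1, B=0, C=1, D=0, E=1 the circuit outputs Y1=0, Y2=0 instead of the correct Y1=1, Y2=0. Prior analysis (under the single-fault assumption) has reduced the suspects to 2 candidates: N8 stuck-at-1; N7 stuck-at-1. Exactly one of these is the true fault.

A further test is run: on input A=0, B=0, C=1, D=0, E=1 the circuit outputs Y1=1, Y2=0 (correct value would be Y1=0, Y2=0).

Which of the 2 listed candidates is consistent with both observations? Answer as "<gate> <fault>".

N7 stuck-at-1

Evaluate each candidate on input A=0, B=0, C=1, D=0, E=1:
  N8 stuck-at-1: N1=0, N2=1, N3=0, N4=1, N5=0, N6=0, N7=0, N8=1 [stuck-at-1], N9=0, N10=0 → Y1=0, Y2=0 — eliminated
  N7 stuck-at-1: N1=0, N2=1, N3=0, N4=1, N5=0, N6=0, N7=1 [stuck-at-1], N8=0, N9=1, N10=0 → Y1=1, Y2=0 — matches
Only N7 stuck-at-1 reproduces the observed Y1=1, Y2=0.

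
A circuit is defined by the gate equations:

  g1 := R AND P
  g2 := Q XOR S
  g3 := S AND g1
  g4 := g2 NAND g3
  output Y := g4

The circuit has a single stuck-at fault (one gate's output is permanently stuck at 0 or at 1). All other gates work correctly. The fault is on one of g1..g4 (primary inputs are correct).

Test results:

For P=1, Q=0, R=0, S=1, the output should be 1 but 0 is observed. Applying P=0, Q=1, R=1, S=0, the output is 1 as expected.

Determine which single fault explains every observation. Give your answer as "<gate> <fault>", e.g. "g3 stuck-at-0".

Fault-free values for test 1 (P=1, Q=0, R=0, S=1): g1=0, g2=1, g3=0, g4=1, giving Y=1. Observed 0.
Test 1: faults giving observed 0 are {g1 stuck-at-1, g3 stuck-at-1, g4 stuck-at-0}.
Test 2 (P=0, Q=1, R=1, S=0): fault-free g1=0, g2=1, g3=0, g4=1 → 1; observed 1. Eliminates g3 stuck-at-1, g4 stuck-at-0.
Only g1 stuck-at-1 is consistent with every test.

g1 stuck-at-1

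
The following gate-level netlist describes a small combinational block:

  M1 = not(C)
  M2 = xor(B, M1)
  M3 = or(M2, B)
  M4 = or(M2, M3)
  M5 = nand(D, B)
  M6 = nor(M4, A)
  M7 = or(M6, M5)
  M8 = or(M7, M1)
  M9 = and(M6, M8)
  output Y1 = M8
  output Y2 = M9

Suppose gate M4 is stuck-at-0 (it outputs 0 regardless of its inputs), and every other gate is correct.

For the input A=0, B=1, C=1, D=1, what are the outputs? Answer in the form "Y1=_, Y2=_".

Propagate with M4 forced: M1=0, M2=1, M3=1, M4=0 [stuck-at-0], M5=0, M6=1, M7=1, M8=1, M9=1.
So the outputs are Y1=1, Y2=1. (Without the fault they would be Y1=0, Y2=0.)

Y1=1, Y2=1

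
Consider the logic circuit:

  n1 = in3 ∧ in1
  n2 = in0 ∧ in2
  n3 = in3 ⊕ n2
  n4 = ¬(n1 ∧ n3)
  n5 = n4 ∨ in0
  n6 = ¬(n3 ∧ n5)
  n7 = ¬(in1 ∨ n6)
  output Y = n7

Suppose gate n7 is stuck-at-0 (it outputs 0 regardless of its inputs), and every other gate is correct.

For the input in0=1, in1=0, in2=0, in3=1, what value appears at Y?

0

Propagate with n7 forced: n1=0, n2=0, n3=1, n4=1, n5=1, n6=0, n7=0 [stuck-at-0].
So Y = 0. (Without the fault it would be 1.)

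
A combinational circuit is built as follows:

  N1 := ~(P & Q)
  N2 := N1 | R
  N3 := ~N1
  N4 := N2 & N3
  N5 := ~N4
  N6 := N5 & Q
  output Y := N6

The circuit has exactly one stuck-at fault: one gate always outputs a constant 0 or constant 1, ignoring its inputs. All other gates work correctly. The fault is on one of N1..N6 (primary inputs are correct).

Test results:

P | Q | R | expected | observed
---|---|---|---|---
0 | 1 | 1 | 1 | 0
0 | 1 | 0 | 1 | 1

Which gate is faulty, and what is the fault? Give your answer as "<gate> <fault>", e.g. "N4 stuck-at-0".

N1 stuck-at-0

Fault-free values for test 1 (P=0, Q=1, R=1): N1=1, N2=1, N3=0, N4=0, N5=1, N6=1, giving Y=1. Observed 0.
Test 1: faults giving observed 0 are {N1 stuck-at-0, N3 stuck-at-1, N4 stuck-at-1, N5 stuck-at-0, N6 stuck-at-0}.
Test 2 (P=0, Q=1, R=0): fault-free N1=1, N2=1, N3=0, N4=0, N5=1, N6=1 → 1; observed 1. Eliminates N3 stuck-at-1, N4 stuck-at-1, N5 stuck-at-0, N6 stuck-at-0.
Only N1 stuck-at-0 is consistent with every test.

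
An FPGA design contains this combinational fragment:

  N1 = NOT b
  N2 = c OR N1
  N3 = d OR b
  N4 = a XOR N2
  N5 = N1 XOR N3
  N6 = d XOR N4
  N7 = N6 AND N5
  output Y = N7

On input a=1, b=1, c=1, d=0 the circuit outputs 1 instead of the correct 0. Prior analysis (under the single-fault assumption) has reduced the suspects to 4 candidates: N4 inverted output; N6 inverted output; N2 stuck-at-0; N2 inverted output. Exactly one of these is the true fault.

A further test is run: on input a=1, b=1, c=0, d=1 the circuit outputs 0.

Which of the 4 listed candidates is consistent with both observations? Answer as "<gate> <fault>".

Evaluate each candidate on input a=1, b=1, c=0, d=1:
  N4 inverted output: N1=0, N2=0, N3=1, N4=0 [inverted output], N5=1, N6=1, N7=1 → 1 — eliminated
  N6 inverted output: N1=0, N2=0, N3=1, N4=1, N5=1, N6=1 [inverted output], N7=1 → 1 — eliminated
  N2 stuck-at-0: N1=0, N2=0 [stuck-at-0], N3=1, N4=1, N5=1, N6=0, N7=0 → 0 — matches
  N2 inverted output: N1=0, N2=1 [inverted output], N3=1, N4=0, N5=1, N6=1, N7=1 → 1 — eliminated
Only N2 stuck-at-0 reproduces the observed 0.

N2 stuck-at-0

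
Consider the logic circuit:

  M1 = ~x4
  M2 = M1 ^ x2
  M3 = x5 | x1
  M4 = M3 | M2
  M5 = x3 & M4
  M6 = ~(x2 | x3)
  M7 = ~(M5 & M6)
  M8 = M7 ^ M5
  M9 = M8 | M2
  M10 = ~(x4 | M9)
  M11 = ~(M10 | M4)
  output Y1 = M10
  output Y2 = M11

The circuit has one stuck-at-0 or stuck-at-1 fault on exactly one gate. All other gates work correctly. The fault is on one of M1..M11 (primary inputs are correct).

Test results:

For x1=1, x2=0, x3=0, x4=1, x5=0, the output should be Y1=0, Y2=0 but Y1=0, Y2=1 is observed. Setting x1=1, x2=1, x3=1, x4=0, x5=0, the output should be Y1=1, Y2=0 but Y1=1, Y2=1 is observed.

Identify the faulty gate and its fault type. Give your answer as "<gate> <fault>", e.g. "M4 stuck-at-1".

Fault-free values for test 1 (x1=1, x2=0, x3=0, x4=1, x5=0): M1=0, M2=0, M3=1, M4=1, M5=0, M6=1, M7=1, M8=1, M9=1, M10=0, M11=0, giving Y1=0, Y2=0. Observed Y1=0, Y2=1.
Test 1: faults giving observed Y1=0, Y2=1 are {M3 stuck-at-0, M4 stuck-at-0, M11 stuck-at-1}.
Test 2 (x1=1, x2=1, x3=1, x4=0, x5=0): fault-free M1=1, M2=0, M3=1, M4=1, M5=1, M6=0, M7=1, M8=0, M9=0, M10=1, M11=0 → Y1=1, Y2=0; observed Y1=1, Y2=1. Eliminates M3 stuck-at-0, M4 stuck-at-0.
Only M11 stuck-at-1 is consistent with every test.

M11 stuck-at-1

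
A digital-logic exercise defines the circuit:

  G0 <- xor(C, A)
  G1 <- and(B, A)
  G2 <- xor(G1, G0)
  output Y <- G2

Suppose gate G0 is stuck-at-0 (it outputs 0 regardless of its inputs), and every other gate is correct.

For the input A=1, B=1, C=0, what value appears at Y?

1

Propagate with G0 forced: G0=0 [stuck-at-0], G1=1, G2=1.
So Y = 1. (Without the fault it would be 0.)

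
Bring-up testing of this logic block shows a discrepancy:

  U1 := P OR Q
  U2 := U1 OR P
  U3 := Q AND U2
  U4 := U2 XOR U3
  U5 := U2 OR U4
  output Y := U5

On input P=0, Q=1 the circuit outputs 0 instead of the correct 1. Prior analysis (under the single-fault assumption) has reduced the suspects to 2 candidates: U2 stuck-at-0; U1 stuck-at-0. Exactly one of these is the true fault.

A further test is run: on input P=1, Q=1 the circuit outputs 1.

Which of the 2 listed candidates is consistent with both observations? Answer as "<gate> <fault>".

U1 stuck-at-0

Evaluate each candidate on input P=1, Q=1:
  U2 stuck-at-0: U1=1, U2=0 [stuck-at-0], U3=0, U4=0, U5=0 → 0 — eliminated
  U1 stuck-at-0: U1=0 [stuck-at-0], U2=1, U3=1, U4=0, U5=1 → 1 — matches
Only U1 stuck-at-0 reproduces the observed 1.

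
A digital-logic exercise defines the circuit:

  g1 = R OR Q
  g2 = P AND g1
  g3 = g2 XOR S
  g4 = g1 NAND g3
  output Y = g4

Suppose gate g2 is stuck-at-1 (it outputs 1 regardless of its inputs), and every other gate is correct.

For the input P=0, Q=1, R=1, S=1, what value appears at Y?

Propagate with g2 forced: g1=1, g2=1 [stuck-at-1], g3=0, g4=1.
So Y = 1. (Without the fault it would be 0.)

1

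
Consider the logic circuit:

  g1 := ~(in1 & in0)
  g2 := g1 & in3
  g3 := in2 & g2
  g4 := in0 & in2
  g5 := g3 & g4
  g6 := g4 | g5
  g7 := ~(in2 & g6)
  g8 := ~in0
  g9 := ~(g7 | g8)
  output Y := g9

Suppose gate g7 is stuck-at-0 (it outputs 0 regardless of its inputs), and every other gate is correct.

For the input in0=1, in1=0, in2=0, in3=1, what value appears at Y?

Propagate with g7 forced: g1=1, g2=1, g3=0, g4=0, g5=0, g6=0, g7=0 [stuck-at-0], g8=0, g9=1.
So Y = 1. (Without the fault it would be 0.)

1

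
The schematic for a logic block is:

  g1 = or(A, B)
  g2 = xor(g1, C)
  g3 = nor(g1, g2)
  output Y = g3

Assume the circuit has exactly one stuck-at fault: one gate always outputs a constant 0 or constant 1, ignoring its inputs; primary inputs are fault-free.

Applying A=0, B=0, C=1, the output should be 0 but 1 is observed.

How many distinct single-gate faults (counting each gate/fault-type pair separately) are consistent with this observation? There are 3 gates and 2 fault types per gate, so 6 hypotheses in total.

Fault-free: g1=0, g2=1, g3=0 → 0. Observed 1.
  g1 stuck-at-0: output 0 ✗
  g1 stuck-at-1: output 0 ✗
  g2 stuck-at-0: output 1 ✓
  g2 stuck-at-1: output 0 ✗
  g3 stuck-at-0: output 0 ✗
  g3 stuck-at-1: output 1 ✓
Consistent faults: {g2 stuck-at-0, g3 stuck-at-1} — 2 in all.

2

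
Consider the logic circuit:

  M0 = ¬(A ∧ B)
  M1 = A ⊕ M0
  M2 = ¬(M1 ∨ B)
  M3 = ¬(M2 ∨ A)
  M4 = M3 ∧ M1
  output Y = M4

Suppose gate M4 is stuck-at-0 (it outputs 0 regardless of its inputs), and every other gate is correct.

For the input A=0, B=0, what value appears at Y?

Propagate with M4 forced: M0=1, M1=1, M2=0, M3=1, M4=0 [stuck-at-0].
So Y = 0. (Without the fault it would be 1.)

0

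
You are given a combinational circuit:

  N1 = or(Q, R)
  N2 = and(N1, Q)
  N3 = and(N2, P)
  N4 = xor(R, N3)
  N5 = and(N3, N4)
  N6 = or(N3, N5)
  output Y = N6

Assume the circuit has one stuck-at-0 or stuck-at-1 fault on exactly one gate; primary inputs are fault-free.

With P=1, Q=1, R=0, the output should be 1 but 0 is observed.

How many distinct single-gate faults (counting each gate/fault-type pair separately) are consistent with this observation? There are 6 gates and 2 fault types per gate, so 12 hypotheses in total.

Fault-free: N1=1, N2=1, N3=1, N4=1, N5=1, N6=1 → 1. Observed 0.
  N1 stuck-at-0: output 0 ✓
  N1 stuck-at-1: output 1 ✗
  N2 stuck-at-0: output 0 ✓
  N2 stuck-at-1: output 1 ✗
  N3 stuck-at-0: output 0 ✓
  N3 stuck-at-1: output 1 ✗
  N4 stuck-at-0: output 1 ✗
  N4 stuck-at-1: output 1 ✗
  N5 stuck-at-0: output 1 ✗
  N5 stuck-at-1: output 1 ✗
  N6 stuck-at-0: output 0 ✓
  N6 stuck-at-1: output 1 ✗
Consistent faults: {N1 stuck-at-0, N2 stuck-at-0, N3 stuck-at-0, N6 stuck-at-0} — 4 in all.

4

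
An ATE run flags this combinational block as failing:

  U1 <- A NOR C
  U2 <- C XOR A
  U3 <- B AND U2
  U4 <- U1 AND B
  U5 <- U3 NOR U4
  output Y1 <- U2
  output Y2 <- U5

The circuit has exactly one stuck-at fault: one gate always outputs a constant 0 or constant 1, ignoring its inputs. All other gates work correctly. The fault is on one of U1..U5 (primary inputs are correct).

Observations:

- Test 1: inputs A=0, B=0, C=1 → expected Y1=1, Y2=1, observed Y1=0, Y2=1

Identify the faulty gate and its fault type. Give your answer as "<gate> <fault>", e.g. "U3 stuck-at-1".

Fault-free values for test 1 (A=0, B=0, C=1): U1=0, U2=1, U3=0, U4=0, U5=1, giving Y1=1, Y2=1. Observed Y1=0, Y2=1.
Test 1: faults giving observed Y1=0, Y2=1 are {U2 stuck-at-0}.
Only U2 stuck-at-0 is consistent with every test.

U2 stuck-at-0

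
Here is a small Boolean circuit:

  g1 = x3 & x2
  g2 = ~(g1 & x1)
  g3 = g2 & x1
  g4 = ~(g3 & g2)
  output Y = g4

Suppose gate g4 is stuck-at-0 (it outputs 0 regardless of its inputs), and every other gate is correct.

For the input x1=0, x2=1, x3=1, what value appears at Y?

0

Propagate with g4 forced: g1=1, g2=1, g3=0, g4=0 [stuck-at-0].
So Y = 0. (Without the fault it would be 1.)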